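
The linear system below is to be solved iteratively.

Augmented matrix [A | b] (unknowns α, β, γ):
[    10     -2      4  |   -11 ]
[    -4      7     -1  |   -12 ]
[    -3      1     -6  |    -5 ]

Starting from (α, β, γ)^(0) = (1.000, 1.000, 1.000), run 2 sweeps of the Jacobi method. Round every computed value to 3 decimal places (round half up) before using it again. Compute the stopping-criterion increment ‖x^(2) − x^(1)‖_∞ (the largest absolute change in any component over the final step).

Iteration 1:
  α = (-11 - (-2)·1.000 - (4)·1.000) / (10) = -1.300
  β = (-12 - (-4)·1.000 - (-1)·1.000) / (7) = -1.000
  γ = (-5 - (-3)·1.000 - (1)·1.000) / (-6) = 0.500
Iteration 2:
  α = (-11 - (-2)·-1.000 - (4)·0.500) / (10) = -1.500
  β = (-12 - (-4)·-1.300 - (-1)·0.500) / (7) = -2.386
  γ = (-5 - (-3)·-1.300 - (1)·-1.000) / (-6) = 1.317
Change: (-0.200, -1.386, 0.817) → max |·| = 1.386

1.386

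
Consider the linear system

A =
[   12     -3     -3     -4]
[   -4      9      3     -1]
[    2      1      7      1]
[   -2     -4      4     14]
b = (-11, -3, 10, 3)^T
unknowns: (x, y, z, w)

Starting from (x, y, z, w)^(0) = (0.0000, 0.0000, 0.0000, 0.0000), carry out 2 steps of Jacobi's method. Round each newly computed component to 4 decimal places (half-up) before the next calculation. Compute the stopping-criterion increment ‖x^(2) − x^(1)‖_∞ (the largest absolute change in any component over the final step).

0.8598

Iteration 1:
  x = (-11 - (-3)·0.0000 - (-3)·0.0000 - (-4)·0.0000) / (12) = -0.9167
  y = (-3 - (-4)·0.0000 - (3)·0.0000 - (-1)·0.0000) / (9) = -0.3333
  z = (10 - (2)·0.0000 - (1)·0.0000 - (1)·0.0000) / (7) = 1.4286
  w = (3 - (-2)·0.0000 - (-4)·0.0000 - (4)·0.0000) / (14) = 0.2143
Iteration 2:
  x = (-11 - (-3)·-0.3333 - (-3)·1.4286 - (-4)·0.2143) / (12) = -0.5714
  y = (-3 - (-4)·-0.9167 - (3)·1.4286 - (-1)·0.2143) / (9) = -1.1931
  z = (10 - (2)·-0.9167 - (1)·-0.3333 - (1)·0.2143) / (7) = 1.7075
  w = (3 - (-2)·-0.9167 - (-4)·-0.3333 - (4)·1.4286) / (14) = -0.4201
Change: (0.3453, -0.8598, 0.2789, -0.6344) → max |·| = 0.8598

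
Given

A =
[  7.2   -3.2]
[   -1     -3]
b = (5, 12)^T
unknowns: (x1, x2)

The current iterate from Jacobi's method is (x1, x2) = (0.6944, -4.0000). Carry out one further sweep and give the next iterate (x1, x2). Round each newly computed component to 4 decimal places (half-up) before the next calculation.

One sweep:
  x1 = (5 - (-3.2)·-4.0000) / (7.2) = -1.0833
  x2 = (12 - (-1)·0.6944) / (-3) = -4.2315

(-1.0833, -4.2315)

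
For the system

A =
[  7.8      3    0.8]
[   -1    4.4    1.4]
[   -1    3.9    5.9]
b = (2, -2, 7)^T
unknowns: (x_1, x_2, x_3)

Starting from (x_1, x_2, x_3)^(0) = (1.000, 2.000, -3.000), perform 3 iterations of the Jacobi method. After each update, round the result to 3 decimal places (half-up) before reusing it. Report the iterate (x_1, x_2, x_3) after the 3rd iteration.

Iteration 1:
  x_1 = (2 - (3)·2.000 - (0.8)·-3.000) / (7.8) = -0.205
  x_2 = (-2 - (-1)·1.000 - (1.4)·-3.000) / (4.4) = 0.727
  x_3 = (7 - (-1)·1.000 - (3.9)·2.000) / (5.9) = 0.034
Iteration 2:
  x_1 = (2 - (3)·0.727 - (0.8)·0.034) / (7.8) = -0.027
  x_2 = (-2 - (-1)·-0.205 - (1.4)·0.034) / (4.4) = -0.512
  x_3 = (7 - (-1)·-0.205 - (3.9)·0.727) / (5.9) = 0.671
Iteration 3:
  x_1 = (2 - (3)·-0.512 - (0.8)·0.671) / (7.8) = 0.385
  x_2 = (-2 - (-1)·-0.027 - (1.4)·0.671) / (4.4) = -0.674
  x_3 = (7 - (-1)·-0.027 - (3.9)·-0.512) / (5.9) = 1.520

(0.385, -0.674, 1.520)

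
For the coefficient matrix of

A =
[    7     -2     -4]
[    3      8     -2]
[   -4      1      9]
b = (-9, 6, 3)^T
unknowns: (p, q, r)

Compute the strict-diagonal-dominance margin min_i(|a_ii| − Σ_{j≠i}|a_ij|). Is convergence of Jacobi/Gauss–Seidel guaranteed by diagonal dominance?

1

row 1: |7| − (2+4) = 1
row 2: |8| − (3+2) = 3
row 3: |9| − (4+1) = 4
minimum over rows = 1 → strictly diagonally dominant (convergence guaranteed)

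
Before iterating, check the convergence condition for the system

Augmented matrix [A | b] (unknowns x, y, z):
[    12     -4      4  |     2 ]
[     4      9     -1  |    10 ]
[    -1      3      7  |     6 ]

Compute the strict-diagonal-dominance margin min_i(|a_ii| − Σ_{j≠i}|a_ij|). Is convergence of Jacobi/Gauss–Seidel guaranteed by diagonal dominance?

3

row 1: |12| − (4+4) = 4
row 2: |9| − (4+1) = 4
row 3: |7| − (1+3) = 3
minimum over rows = 3 → strictly diagonally dominant (convergence guaranteed)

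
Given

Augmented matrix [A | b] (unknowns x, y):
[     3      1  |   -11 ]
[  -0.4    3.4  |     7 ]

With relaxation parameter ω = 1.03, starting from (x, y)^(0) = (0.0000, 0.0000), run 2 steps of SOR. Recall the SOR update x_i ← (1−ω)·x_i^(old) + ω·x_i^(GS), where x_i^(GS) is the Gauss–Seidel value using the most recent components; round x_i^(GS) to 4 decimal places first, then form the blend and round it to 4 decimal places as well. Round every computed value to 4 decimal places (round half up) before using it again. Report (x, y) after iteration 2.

Iteration 1:
  x: GS value = (-11 - (1)·0.0000) / (3) = -3.6667;  x ← (1−ω)·0.0000 + ω·-3.6667 = -3.7767
  y: GS value = (7 - (-0.4)·-3.7767) / (3.4) = 1.6145;  y ← (1−ω)·0.0000 + ω·1.6145 = 1.6629
Iteration 2:
  x: GS value = (-11 - (1)·1.6629) / (3) = -4.2210;  x ← (1−ω)·-3.7767 + ω·-4.2210 = -4.2343
  y: GS value = (7 - (-0.4)·-4.2343) / (3.4) = 1.5607;  y ← (1−ω)·1.6629 + ω·1.5607 = 1.5576

(-4.2343, 1.5576)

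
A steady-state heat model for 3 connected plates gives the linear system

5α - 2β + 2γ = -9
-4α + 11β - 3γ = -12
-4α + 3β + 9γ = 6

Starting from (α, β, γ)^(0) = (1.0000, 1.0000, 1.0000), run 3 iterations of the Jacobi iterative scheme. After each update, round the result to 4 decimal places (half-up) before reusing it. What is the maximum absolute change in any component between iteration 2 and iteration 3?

Iteration 1:
  α = (-9 - (-2)·1.0000 - (2)·1.0000) / (5) = -1.8000
  β = (-12 - (-4)·1.0000 - (-3)·1.0000) / (11) = -0.4545
  γ = (6 - (-4)·1.0000 - (3)·1.0000) / (9) = 0.7778
Iteration 2:
  α = (-9 - (-2)·-0.4545 - (2)·0.7778) / (5) = -2.2929
  β = (-12 - (-4)·-1.8000 - (-3)·0.7778) / (11) = -1.5333
  γ = (6 - (-4)·-1.8000 - (3)·-0.4545) / (9) = 0.0182
Iteration 3:
  α = (-9 - (-2)·-1.5333 - (2)·0.0182) / (5) = -2.4206
  β = (-12 - (-4)·-2.2929 - (-3)·0.0182) / (11) = -1.9197
  γ = (6 - (-4)·-2.2929 - (3)·-1.5333) / (9) = 0.1587
Change: (-0.1277, -0.3864, 0.1405) → max |·| = 0.3864

0.3864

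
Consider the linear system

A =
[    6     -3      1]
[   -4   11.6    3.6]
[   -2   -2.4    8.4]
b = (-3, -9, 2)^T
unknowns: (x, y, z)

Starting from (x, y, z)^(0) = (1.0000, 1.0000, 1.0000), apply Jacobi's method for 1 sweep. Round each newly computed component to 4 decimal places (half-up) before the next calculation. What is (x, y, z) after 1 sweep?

Iteration 1:
  x = (-3 - (-3)·1.0000 - (1)·1.0000) / (6) = -0.1667
  y = (-9 - (-4)·1.0000 - (3.6)·1.0000) / (11.6) = -0.7414
  z = (2 - (-2)·1.0000 - (-2.4)·1.0000) / (8.4) = 0.7619

(-0.1667, -0.7414, 0.7619)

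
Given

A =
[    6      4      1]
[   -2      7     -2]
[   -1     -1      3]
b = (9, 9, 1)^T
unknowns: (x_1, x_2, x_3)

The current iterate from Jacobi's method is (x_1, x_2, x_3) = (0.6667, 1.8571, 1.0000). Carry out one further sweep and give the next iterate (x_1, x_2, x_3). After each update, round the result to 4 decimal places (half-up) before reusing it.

(0.0953, 1.7619, 1.1746)

One sweep:
  x_1 = (9 - (4)·1.8571 - (1)·1.0000) / (6) = 0.0953
  x_2 = (9 - (-2)·0.6667 - (-2)·1.0000) / (7) = 1.7619
  x_3 = (1 - (-1)·0.6667 - (-1)·1.8571) / (3) = 1.1746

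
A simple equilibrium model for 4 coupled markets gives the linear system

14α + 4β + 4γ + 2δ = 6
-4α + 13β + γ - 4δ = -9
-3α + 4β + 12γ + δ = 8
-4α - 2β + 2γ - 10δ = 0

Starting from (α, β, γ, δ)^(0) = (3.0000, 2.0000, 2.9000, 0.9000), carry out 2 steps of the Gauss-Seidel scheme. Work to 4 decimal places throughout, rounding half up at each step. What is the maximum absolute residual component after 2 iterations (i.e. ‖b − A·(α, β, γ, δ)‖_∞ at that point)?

Iteration 1:
  α = (6 - (4)·2.0000 - (4)·2.9000 - (2)·0.9000) / (14) = -1.1000
  β = (-9 - (-4)·-1.1000 - (1)·2.9000 - (-4)·0.9000) / (13) = -0.9769
  γ = (8 - (-3)·-1.1000 - (4)·-0.9769 - (1)·0.9000) / (12) = 0.6423
  δ = (0 - (-4)·-1.1000 - (-2)·-0.9769 - (2)·0.6423) / (-10) = 0.7638
Iteration 2:
  α = (6 - (4)·-0.9769 - (4)·0.6423 - (2)·0.7638) / (14) = 0.4151
  β = (-9 - (-4)·0.4151 - (1)·0.6423 - (-4)·0.7638) / (13) = -0.3790
  γ = (8 - (-3)·0.4151 - (4)·-0.3790 - (1)·0.7638) / (12) = 0.8331
  δ = (0 - (-4)·0.4151 - (-2)·-0.3790 - (2)·0.8331) / (-10) = 0.0764
Residual b − A·x = (-1.7806, -2.9401, 0.6877, 0.0002); ∞-norm = 2.9401

2.9401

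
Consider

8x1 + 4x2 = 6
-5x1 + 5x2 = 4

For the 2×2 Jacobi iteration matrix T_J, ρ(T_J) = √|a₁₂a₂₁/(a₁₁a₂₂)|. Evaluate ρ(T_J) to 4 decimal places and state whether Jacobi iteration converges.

a₁₂a₂₁/(a₁₁a₂₂) = (4)·(-5) / ((8)·(5)) = -0.500000
ρ = √|-0.500000| = √0.500000 = 0.7071
ρ < 1, so Jacobi converges

0.7071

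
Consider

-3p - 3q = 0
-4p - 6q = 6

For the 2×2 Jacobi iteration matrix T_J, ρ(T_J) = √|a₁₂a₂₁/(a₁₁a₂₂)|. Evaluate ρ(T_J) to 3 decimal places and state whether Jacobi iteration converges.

a₁₂a₂₁/(a₁₁a₂₂) = (-3)·(-4) / ((-3)·(-6)) = 0.666667
ρ = √|0.666667| = √0.666667 = 0.816
ρ < 1, so Jacobi converges

0.816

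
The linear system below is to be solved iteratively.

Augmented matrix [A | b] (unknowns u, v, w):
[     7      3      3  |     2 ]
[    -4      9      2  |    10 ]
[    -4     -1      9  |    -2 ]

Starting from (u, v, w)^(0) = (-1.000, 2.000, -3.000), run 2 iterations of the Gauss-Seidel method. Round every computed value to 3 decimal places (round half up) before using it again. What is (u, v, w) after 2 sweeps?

Iteration 1:
  u = (2 - (3)·2.000 - (3)·-3.000) / (7) = 0.714
  v = (10 - (-4)·0.714 - (2)·-3.000) / (9) = 2.095
  w = (-2 - (-4)·0.714 - (-1)·2.095) / (9) = 0.328
Iteration 2:
  u = (2 - (3)·2.095 - (3)·0.328) / (7) = -0.753
  v = (10 - (-4)·-0.753 - (2)·0.328) / (9) = 0.704
  w = (-2 - (-4)·-0.753 - (-1)·0.704) / (9) = -0.479

(-0.753, 0.704, -0.479)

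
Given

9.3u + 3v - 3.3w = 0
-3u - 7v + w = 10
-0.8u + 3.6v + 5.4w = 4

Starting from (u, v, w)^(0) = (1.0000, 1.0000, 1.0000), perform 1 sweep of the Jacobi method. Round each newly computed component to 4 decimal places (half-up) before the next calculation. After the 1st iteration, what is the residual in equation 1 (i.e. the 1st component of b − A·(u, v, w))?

Iteration 1:
  u = (0 - (3)·1.0000 - (-3.3)·1.0000) / (9.3) = 0.0323
  v = (10 - (-3)·1.0000 - (1)·1.0000) / (-7) = -1.7143
  w = (4 - (-0.8)·1.0000 - (3.6)·1.0000) / (5.4) = 0.2222
Residual b − A·x = (5.5758, -2.1254, 8.9974)

5.5758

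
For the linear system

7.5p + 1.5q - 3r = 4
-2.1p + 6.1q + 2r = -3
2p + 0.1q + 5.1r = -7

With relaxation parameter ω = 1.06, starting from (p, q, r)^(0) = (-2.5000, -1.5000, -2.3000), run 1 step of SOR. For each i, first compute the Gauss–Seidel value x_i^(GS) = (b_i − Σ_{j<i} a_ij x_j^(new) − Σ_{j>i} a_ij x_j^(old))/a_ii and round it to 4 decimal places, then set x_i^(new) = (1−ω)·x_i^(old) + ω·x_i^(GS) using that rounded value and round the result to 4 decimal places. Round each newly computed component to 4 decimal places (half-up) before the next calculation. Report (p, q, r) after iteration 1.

Iteration 1:
  p: GS value = (4 - (1.5)·-1.5000 - (-3)·-2.3000) / (7.5) = -0.0867;  p ← (1−ω)·-2.5000 + ω·-0.0867 = 0.0581
  q: GS value = (-3 - (-2.1)·0.0581 - (2)·-2.3000) / (6.1) = 0.2823;  q ← (1−ω)·-1.5000 + ω·0.2823 = 0.3892
  r: GS value = (-7 - (2)·0.0581 - (0.1)·0.3892) / (5.1) = -1.4030;  r ← (1−ω)·-2.3000 + ω·-1.4030 = -1.3492

(0.0581, 0.3892, -1.3492)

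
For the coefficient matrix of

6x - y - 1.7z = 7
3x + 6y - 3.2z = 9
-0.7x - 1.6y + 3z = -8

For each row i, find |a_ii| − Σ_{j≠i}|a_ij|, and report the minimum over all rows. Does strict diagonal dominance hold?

-0.2

row 1: |6| − (1+1.7) = 3.3
row 2: |6| − (3+3.2) = -0.2
row 3: |3| − (0.7+1.6) = 0.7
minimum over rows = -0.2 → not strictly diagonally dominant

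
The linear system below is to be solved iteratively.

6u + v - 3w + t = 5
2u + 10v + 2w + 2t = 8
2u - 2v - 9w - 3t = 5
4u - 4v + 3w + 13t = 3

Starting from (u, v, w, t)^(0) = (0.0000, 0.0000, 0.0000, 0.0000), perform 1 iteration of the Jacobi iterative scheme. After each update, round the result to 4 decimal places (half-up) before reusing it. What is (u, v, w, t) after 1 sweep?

Iteration 1:
  u = (5 - (1)·0.0000 - (-3)·0.0000 - (1)·0.0000) / (6) = 0.8333
  v = (8 - (2)·0.0000 - (2)·0.0000 - (2)·0.0000) / (10) = 0.8000
  w = (5 - (2)·0.0000 - (-2)·0.0000 - (-3)·0.0000) / (-9) = -0.5556
  t = (3 - (4)·0.0000 - (-4)·0.0000 - (3)·0.0000) / (13) = 0.2308

(0.8333, 0.8000, -0.5556, 0.2308)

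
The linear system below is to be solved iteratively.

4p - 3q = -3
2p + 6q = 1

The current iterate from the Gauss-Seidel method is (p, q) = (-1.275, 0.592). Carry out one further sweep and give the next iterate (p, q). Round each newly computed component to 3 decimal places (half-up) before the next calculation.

One sweep:
  p = (-3 - (-3)·0.592) / (4) = -0.306
  q = (1 - (2)·-0.306) / (6) = 0.269

(-0.306, 0.269)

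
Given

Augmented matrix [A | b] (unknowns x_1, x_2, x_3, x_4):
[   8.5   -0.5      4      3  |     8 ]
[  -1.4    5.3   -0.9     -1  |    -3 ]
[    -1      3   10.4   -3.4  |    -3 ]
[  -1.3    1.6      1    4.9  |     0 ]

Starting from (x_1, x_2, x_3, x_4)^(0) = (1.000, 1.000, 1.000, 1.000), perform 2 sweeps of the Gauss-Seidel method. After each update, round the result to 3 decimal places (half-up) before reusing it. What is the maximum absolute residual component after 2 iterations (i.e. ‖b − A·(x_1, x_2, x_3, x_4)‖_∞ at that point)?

Iteration 1:
  x_1 = (8 - (-0.5)·1.000 - (4)·1.000 - (3)·1.000) / (8.5) = 0.176
  x_2 = (-3 - (-1.4)·0.176 - (-0.9)·1.000 - (-1)·1.000) / (5.3) = -0.161
  x_3 = (-3 - (-1)·0.176 - (3)·-0.161 - (-3.4)·1.000) / (10.4) = 0.102
  x_4 = (0 - (-1.3)·0.176 - (1.6)·-0.161 - (1)·0.102) / (4.9) = 0.078
Iteration 2:
  x_1 = (8 - (-0.5)·-0.161 - (4)·0.102 - (3)·0.078) / (8.5) = 0.856
  x_2 = (-3 - (-1.4)·0.856 - (-0.9)·0.102 - (-1)·0.078) / (5.3) = -0.308
  x_3 = (-3 - (-1)·0.856 - (3)·-0.308 - (-3.4)·0.078) / (10.4) = -0.092
  x_4 = (0 - (-1.3)·0.856 - (1.6)·-0.308 - (1)·-0.092) / (4.9) = 0.346
Residual b − A·x = (-0.100, 0.094, 0.913, 0.002); ∞-norm = 0.913

0.913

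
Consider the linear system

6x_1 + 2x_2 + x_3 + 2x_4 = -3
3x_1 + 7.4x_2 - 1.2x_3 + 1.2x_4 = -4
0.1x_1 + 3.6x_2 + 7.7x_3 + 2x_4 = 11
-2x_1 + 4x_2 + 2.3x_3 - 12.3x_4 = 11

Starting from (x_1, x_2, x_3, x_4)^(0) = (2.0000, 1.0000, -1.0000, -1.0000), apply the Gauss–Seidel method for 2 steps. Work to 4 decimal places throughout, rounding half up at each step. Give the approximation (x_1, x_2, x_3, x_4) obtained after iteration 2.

(-0.4719, 0.0565, 1.5693, -0.5058)

Iteration 1:
  x_1 = (-3 - (2)·1.0000 - (1)·-1.0000 - (2)·-1.0000) / (6) = -0.3333
  x_2 = (-4 - (3)·-0.3333 - (-1.2)·-1.0000 - (1.2)·-1.0000) / (7.4) = -0.4054
  x_3 = (11 - (0.1)·-0.3333 - (3.6)·-0.4054 - (2)·-1.0000) / (7.7) = 1.8822
  x_4 = (11 - (-2)·-0.3333 - (4)·-0.4054 - (2.3)·1.8822) / (-12.3) = -0.6200
Iteration 2:
  x_1 = (-3 - (2)·-0.4054 - (1)·1.8822 - (2)·-0.6200) / (6) = -0.4719
  x_2 = (-4 - (3)·-0.4719 - (-1.2)·1.8822 - (1.2)·-0.6200) / (7.4) = 0.0565
  x_3 = (11 - (0.1)·-0.4719 - (3.6)·0.0565 - (2)·-0.6200) / (7.7) = 1.5693
  x_4 = (11 - (-2)·-0.4719 - (4)·0.0565 - (2.3)·1.5693) / (-12.3) = -0.5058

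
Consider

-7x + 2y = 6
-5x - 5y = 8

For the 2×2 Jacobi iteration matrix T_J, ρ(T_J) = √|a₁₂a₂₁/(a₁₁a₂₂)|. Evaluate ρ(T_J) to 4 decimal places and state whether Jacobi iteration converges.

a₁₂a₂₁/(a₁₁a₂₂) = (2)·(-5) / ((-7)·(-5)) = -0.285714
ρ = √|-0.285714| = √0.285714 = 0.5345
ρ < 1, so Jacobi converges

0.5345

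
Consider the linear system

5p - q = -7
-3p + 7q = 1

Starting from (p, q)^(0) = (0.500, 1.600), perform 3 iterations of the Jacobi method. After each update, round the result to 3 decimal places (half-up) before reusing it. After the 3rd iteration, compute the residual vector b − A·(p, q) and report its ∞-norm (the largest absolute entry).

Iteration 1:
  p = (-7 - (-1)·1.600) / (5) = -1.080
  q = (1 - (-3)·0.500) / (7) = 0.357
Iteration 2:
  p = (-7 - (-1)·0.357) / (5) = -1.329
  q = (1 - (-3)·-1.080) / (7) = -0.320
Iteration 3:
  p = (-7 - (-1)·-0.320) / (5) = -1.464
  q = (1 - (-3)·-1.329) / (7) = -0.427
Residual b − A·x = (-0.107, -0.403); ∞-norm = 0.403

0.403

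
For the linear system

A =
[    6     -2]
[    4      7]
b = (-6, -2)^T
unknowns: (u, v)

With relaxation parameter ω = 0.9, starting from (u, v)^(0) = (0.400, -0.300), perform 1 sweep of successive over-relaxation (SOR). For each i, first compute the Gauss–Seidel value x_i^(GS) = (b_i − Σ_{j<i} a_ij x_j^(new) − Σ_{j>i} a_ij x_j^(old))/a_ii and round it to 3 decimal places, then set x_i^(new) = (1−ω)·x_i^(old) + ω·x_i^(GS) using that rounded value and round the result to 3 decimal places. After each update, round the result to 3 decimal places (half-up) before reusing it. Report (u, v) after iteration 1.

Iteration 1:
  u: GS value = (-6 - (-2)·-0.300) / (6) = -1.100;  u ← (1−ω)·0.400 + ω·-1.100 = -0.950
  v: GS value = (-2 - (4)·-0.950) / (7) = 0.257;  v ← (1−ω)·-0.300 + ω·0.257 = 0.201

(-0.950, 0.201)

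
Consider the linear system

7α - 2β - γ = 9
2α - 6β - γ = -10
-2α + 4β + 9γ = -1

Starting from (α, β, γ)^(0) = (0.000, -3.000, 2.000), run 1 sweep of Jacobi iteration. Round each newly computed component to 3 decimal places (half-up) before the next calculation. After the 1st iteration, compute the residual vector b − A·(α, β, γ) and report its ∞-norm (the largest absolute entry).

15.902

Iteration 1:
  α = (9 - (-2)·-3.000 - (-1)·2.000) / (7) = 0.714
  β = (-10 - (2)·0.000 - (-1)·2.000) / (-6) = 1.333
  γ = (-1 - (-2)·0.000 - (4)·-3.000) / (9) = 1.222
Residual b − A·x = (7.890, -2.208, -15.902); ∞-norm = 15.902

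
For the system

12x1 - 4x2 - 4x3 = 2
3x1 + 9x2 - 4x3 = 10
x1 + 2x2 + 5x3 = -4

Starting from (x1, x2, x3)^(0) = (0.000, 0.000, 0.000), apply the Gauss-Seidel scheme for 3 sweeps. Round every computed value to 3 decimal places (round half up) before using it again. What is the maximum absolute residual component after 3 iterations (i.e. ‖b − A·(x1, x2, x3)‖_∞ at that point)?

Iteration 1:
  x1 = (2 - (-4)·0.000 - (-4)·0.000) / (12) = 0.167
  x2 = (10 - (3)·0.167 - (-4)·0.000) / (9) = 1.055
  x3 = (-4 - (1)·0.167 - (2)·1.055) / (5) = -1.255
Iteration 2:
  x1 = (2 - (-4)·1.055 - (-4)·-1.255) / (12) = 0.100
  x2 = (10 - (3)·0.100 - (-4)·-1.255) / (9) = 0.520
  x3 = (-4 - (1)·0.100 - (2)·0.520) / (5) = -1.028
Iteration 3:
  x1 = (2 - (-4)·0.520 - (-4)·-1.028) / (12) = -0.003
  x2 = (10 - (3)·-0.003 - (-4)·-1.028) / (9) = 0.655
  x3 = (-4 - (1)·-0.003 - (2)·0.655) / (5) = -1.061
Residual b − A·x = (0.412, -0.130, -0.002); ∞-norm = 0.412

0.412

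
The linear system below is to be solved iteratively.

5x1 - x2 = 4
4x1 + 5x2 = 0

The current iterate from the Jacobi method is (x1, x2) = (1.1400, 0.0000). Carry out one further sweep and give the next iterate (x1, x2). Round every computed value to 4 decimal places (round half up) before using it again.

(0.8000, -0.9120)

One sweep:
  x1 = (4 - (-1)·0.0000) / (5) = 0.8000
  x2 = (0 - (4)·1.1400) / (5) = -0.9120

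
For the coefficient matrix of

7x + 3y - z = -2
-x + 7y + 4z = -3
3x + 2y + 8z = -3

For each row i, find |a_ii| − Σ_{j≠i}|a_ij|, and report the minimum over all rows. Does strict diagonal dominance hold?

row 1: |7| − (3+1) = 3
row 2: |7| − (1+4) = 2
row 3: |8| − (3+2) = 3
minimum over rows = 2 → strictly diagonally dominant (convergence guaranteed)

2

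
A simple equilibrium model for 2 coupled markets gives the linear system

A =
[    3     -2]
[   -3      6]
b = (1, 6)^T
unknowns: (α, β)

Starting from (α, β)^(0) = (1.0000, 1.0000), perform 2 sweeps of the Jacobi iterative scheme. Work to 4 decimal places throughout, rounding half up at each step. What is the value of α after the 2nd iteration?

Iteration 1:
  α = (1 - (-2)·1.0000) / (3) = 1.0000
  β = (6 - (-3)·1.0000) / (6) = 1.5000
Iteration 2:
  α = (1 - (-2)·1.5000) / (3) = 1.3333
  β = (6 - (-3)·1.0000) / (6) = 1.5000

1.3333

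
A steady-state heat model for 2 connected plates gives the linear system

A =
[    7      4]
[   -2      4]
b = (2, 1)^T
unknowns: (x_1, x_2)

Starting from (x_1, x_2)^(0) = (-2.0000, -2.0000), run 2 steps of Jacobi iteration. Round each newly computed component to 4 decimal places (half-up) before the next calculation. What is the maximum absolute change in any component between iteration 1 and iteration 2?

1.7143

Iteration 1:
  x_1 = (2 - (4)·-2.0000) / (7) = 1.4286
  x_2 = (1 - (-2)·-2.0000) / (4) = -0.7500
Iteration 2:
  x_1 = (2 - (4)·-0.7500) / (7) = 0.7143
  x_2 = (1 - (-2)·1.4286) / (4) = 0.9643
Change: (-0.7143, 1.7143) → max |·| = 1.7143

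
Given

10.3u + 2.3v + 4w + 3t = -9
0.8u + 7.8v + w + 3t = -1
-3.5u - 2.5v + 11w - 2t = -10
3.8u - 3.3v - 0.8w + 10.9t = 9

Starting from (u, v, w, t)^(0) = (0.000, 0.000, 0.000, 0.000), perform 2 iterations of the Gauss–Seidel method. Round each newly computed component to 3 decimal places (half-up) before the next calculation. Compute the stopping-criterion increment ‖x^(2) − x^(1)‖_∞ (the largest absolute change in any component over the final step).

Iteration 1:
  u = (-9 - (2.3)·0.000 - (4)·0.000 - (3)·0.000) / (10.3) = -0.874
  v = (-1 - (0.8)·-0.874 - (1)·0.000 - (3)·0.000) / (7.8) = -0.039
  w = (-10 - (-3.5)·-0.874 - (-2.5)·-0.039 - (-2)·0.000) / (11) = -1.196
  t = (9 - (3.8)·-0.874 - (-3.3)·-0.039 - (-0.8)·-1.196) / (10.9) = 1.031
Iteration 2:
  u = (-9 - (2.3)·-0.039 - (4)·-1.196 - (3)·1.031) / (10.3) = -0.701
  v = (-1 - (0.8)·-0.701 - (1)·-1.196 - (3)·1.031) / (7.8) = -0.300
  w = (-10 - (-3.5)·-0.701 - (-2.5)·-0.300 - (-2)·1.031) / (11) = -1.013
  t = (9 - (3.8)·-0.701 - (-3.3)·-0.300 - (-0.8)·-1.013) / (10.9) = 0.905
Change: (0.173, -0.261, 0.183, -0.126) → max |·| = 0.261

0.261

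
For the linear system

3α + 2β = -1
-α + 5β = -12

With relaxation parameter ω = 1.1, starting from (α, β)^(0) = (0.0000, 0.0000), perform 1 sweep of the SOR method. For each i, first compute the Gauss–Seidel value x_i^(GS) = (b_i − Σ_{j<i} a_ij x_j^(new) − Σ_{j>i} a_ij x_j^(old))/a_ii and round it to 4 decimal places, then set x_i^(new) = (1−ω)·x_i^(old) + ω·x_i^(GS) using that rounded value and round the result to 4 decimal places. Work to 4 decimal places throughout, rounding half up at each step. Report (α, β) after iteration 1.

(-0.3666, -2.7206)

Iteration 1:
  α: GS value = (-1 - (2)·0.0000) / (3) = -0.3333;  α ← (1−ω)·0.0000 + ω·-0.3333 = -0.3666
  β: GS value = (-12 - (-1)·-0.3666) / (5) = -2.4733;  β ← (1−ω)·0.0000 + ω·-2.4733 = -2.7206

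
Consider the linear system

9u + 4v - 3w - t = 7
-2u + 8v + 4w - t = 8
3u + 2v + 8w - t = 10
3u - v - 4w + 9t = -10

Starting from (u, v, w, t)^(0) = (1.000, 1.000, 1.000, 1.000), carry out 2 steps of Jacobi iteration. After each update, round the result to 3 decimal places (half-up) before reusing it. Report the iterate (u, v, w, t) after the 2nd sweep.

Iteration 1:
  u = (7 - (4)·1.000 - (-3)·1.000 - (-1)·1.000) / (9) = 0.778
  v = (8 - (-2)·1.000 - (4)·1.000 - (-1)·1.000) / (8) = 0.875
  w = (10 - (3)·1.000 - (2)·1.000 - (-1)·1.000) / (8) = 0.750
  t = (-10 - (3)·1.000 - (-1)·1.000 - (-4)·1.000) / (9) = -0.889
Iteration 2:
  u = (7 - (4)·0.875 - (-3)·0.750 - (-1)·-0.889) / (9) = 0.540
  v = (8 - (-2)·0.778 - (4)·0.750 - (-1)·-0.889) / (8) = 0.708
  w = (10 - (3)·0.778 - (2)·0.875 - (-1)·-0.889) / (8) = 0.628
  t = (-10 - (3)·0.778 - (-1)·0.875 - (-4)·0.750) / (9) = -0.940

(0.540, 0.708, 0.628, -0.940)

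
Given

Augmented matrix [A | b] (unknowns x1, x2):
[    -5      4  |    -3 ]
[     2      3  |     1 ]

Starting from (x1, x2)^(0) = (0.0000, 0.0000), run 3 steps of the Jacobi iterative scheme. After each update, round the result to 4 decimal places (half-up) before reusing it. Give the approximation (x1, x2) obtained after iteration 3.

(0.5466, -0.2444)

Iteration 1:
  x1 = (-3 - (4)·0.0000) / (-5) = 0.6000
  x2 = (1 - (2)·0.0000) / (3) = 0.3333
Iteration 2:
  x1 = (-3 - (4)·0.3333) / (-5) = 0.8666
  x2 = (1 - (2)·0.6000) / (3) = -0.0667
Iteration 3:
  x1 = (-3 - (4)·-0.0667) / (-5) = 0.5466
  x2 = (1 - (2)·0.8666) / (3) = -0.2444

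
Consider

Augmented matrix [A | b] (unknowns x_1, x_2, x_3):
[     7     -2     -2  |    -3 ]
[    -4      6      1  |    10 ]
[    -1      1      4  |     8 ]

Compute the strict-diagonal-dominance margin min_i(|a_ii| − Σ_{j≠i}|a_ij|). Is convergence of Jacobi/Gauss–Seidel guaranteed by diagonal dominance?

row 1: |7| − (2+2) = 3
row 2: |6| − (4+1) = 1
row 3: |4| − (1+1) = 2
minimum over rows = 1 → strictly diagonally dominant (convergence guaranteed)

1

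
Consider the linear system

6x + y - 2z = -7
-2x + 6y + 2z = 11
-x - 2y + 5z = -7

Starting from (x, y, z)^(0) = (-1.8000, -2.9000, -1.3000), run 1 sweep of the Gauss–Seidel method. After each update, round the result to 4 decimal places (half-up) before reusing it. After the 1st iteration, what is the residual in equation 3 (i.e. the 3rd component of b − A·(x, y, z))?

0.0001

Iteration 1:
  x = (-7 - (1)·-2.9000 - (-2)·-1.3000) / (6) = -1.1167
  y = (11 - (-2)·-1.1167 - (2)·-1.3000) / (6) = 1.8944
  z = (-7 - (-1)·-1.1167 - (-2)·1.8944) / (5) = -0.8656
Residual b − A·x = (-3.9254, -0.8686, 0.0001)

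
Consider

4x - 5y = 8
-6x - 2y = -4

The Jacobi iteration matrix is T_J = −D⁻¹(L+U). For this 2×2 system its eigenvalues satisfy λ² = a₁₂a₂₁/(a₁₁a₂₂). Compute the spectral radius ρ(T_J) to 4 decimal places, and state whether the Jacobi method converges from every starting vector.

a₁₂a₂₁/(a₁₁a₂₂) = (-5)·(-6) / ((4)·(-2)) = -3.750000
ρ = √|-3.750000| = √3.750000 = 1.9365
ρ > 1, so Jacobi diverges

1.9365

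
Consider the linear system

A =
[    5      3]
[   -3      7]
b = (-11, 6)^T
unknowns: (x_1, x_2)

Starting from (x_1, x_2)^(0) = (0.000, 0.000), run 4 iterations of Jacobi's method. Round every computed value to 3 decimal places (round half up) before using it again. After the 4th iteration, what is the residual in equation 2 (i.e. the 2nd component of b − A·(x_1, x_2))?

Iteration 1:
  x_1 = (-11 - (3)·0.000) / (5) = -2.200
  x_2 = (6 - (-3)·0.000) / (7) = 0.857
Iteration 2:
  x_1 = (-11 - (3)·0.857) / (5) = -2.714
  x_2 = (6 - (-3)·-2.200) / (7) = -0.086
Iteration 3:
  x_1 = (-11 - (3)·-0.086) / (5) = -2.148
  x_2 = (6 - (-3)·-2.714) / (7) = -0.306
Iteration 4:
  x_1 = (-11 - (3)·-0.306) / (5) = -2.016
  x_2 = (6 - (-3)·-2.148) / (7) = -0.063
Residual b − A·x = (-0.731, 0.393)

0.393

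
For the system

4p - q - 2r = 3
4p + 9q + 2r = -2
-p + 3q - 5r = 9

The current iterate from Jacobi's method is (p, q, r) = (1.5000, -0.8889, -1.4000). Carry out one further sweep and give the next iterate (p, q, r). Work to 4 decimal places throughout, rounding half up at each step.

(-0.1722, -0.5778, -2.6333)

One sweep:
  p = (3 - (-1)·-0.8889 - (-2)·-1.4000) / (4) = -0.1722
  q = (-2 - (4)·1.5000 - (2)·-1.4000) / (9) = -0.5778
  r = (9 - (-1)·1.5000 - (3)·-0.8889) / (-5) = -2.6333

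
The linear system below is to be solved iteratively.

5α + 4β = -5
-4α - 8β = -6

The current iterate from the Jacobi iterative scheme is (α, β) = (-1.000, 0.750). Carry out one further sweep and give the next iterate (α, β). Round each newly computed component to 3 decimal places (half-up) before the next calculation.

(-1.600, 1.250)

One sweep:
  α = (-5 - (4)·0.750) / (5) = -1.600
  β = (-6 - (-4)·-1.000) / (-8) = 1.250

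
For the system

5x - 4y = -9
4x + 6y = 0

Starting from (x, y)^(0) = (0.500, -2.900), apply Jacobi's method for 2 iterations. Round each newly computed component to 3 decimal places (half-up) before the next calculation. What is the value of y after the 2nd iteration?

2.747

Iteration 1:
  x = (-9 - (-4)·-2.900) / (5) = -4.120
  y = (0 - (4)·0.500) / (6) = -0.333
Iteration 2:
  x = (-9 - (-4)·-0.333) / (5) = -2.066
  y = (0 - (4)·-4.120) / (6) = 2.747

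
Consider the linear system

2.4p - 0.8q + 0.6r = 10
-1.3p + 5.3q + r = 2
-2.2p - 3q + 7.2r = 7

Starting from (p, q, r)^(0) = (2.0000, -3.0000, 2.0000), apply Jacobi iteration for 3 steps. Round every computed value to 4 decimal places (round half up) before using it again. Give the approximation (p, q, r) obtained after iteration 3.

(3.9917, 1.0433, 2.6735)

Iteration 1:
  p = (10 - (-0.8)·-3.0000 - (0.6)·2.0000) / (2.4) = 2.6667
  q = (2 - (-1.3)·2.0000 - (1)·2.0000) / (5.3) = 0.4906
  r = (7 - (-2.2)·2.0000 - (-3)·-3.0000) / (7.2) = 0.3333
Iteration 2:
  p = (10 - (-0.8)·0.4906 - (0.6)·0.3333) / (2.4) = 4.2469
  q = (2 - (-1.3)·2.6667 - (1)·0.3333) / (5.3) = 0.9686
  r = (7 - (-2.2)·2.6667 - (-3)·0.4906) / (7.2) = 1.9915
Iteration 3:
  p = (10 - (-0.8)·0.9686 - (0.6)·1.9915) / (2.4) = 3.9917
  q = (2 - (-1.3)·4.2469 - (1)·1.9915) / (5.3) = 1.0433
  r = (7 - (-2.2)·4.2469 - (-3)·0.9686) / (7.2) = 2.6735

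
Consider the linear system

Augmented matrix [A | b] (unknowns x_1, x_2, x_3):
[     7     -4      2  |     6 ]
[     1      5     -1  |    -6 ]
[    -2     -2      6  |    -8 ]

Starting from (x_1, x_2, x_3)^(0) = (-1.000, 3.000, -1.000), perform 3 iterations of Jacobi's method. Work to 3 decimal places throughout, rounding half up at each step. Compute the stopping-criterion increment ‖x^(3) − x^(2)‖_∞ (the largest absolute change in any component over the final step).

1.067

Iteration 1:
  x_1 = (6 - (-4)·3.000 - (2)·-1.000) / (7) = 2.857
  x_2 = (-6 - (1)·-1.000 - (-1)·-1.000) / (5) = -1.200
  x_3 = (-8 - (-2)·-1.000 - (-2)·3.000) / (6) = -0.667
Iteration 2:
  x_1 = (6 - (-4)·-1.200 - (2)·-0.667) / (7) = 0.362
  x_2 = (-6 - (1)·2.857 - (-1)·-0.667) / (5) = -1.905
  x_3 = (-8 - (-2)·2.857 - (-2)·-1.200) / (6) = -0.781
Iteration 3:
  x_1 = (6 - (-4)·-1.905 - (2)·-0.781) / (7) = -0.008
  x_2 = (-6 - (1)·0.362 - (-1)·-0.781) / (5) = -1.429
  x_3 = (-8 - (-2)·0.362 - (-2)·-1.905) / (6) = -1.848
Change: (-0.370, 0.476, -1.067) → max |·| = 1.067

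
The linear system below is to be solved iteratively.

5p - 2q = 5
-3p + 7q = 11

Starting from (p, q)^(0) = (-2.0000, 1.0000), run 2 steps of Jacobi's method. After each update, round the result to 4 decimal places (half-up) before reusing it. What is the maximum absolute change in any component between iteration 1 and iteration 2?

1.4571

Iteration 1:
  p = (5 - (-2)·1.0000) / (5) = 1.4000
  q = (11 - (-3)·-2.0000) / (7) = 0.7143
Iteration 2:
  p = (5 - (-2)·0.7143) / (5) = 1.2857
  q = (11 - (-3)·1.4000) / (7) = 2.1714
Change: (-0.1143, 1.4571) → max |·| = 1.4571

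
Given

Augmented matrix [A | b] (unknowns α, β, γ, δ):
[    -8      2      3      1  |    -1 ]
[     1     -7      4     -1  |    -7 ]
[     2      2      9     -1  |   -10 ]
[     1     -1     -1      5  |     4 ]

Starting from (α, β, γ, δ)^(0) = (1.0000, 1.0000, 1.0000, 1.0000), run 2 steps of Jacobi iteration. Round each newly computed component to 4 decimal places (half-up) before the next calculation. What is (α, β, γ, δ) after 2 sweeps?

Iteration 1:
  α = (-1 - (2)·1.0000 - (3)·1.0000 - (1)·1.0000) / (-8) = 0.8750
  β = (-7 - (1)·1.0000 - (4)·1.0000 - (-1)·1.0000) / (-7) = 1.5714
  γ = (-10 - (2)·1.0000 - (2)·1.0000 - (-1)·1.0000) / (9) = -1.4444
  δ = (4 - (1)·1.0000 - (-1)·1.0000 - (-1)·1.0000) / (5) = 1.0000
Iteration 2:
  α = (-1 - (2)·1.5714 - (3)·-1.4444 - (1)·1.0000) / (-8) = 0.1012
  β = (-7 - (1)·0.8750 - (4)·-1.4444 - (-1)·1.0000) / (-7) = 0.1568
  γ = (-10 - (2)·0.8750 - (2)·1.5714 - (-1)·1.0000) / (9) = -1.5436
  δ = (4 - (1)·0.8750 - (-1)·1.5714 - (-1)·-1.4444) / (5) = 0.6504

(0.1012, 0.1568, -1.5436, 0.6504)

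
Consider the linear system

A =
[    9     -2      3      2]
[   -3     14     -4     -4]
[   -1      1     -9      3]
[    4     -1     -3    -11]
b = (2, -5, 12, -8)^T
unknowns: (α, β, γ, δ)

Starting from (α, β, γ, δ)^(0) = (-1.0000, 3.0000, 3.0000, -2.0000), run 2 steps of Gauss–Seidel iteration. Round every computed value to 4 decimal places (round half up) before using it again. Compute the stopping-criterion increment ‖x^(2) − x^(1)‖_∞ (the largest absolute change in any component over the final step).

1.0605

Iteration 1:
  α = (2 - (-2)·3.0000 - (3)·3.0000 - (2)·-2.0000) / (9) = 0.3333
  β = (-5 - (-3)·0.3333 - (-4)·3.0000 - (-4)·-2.0000) / (14) = 0.0000
  γ = (12 - (-1)·0.3333 - (1)·0.0000 - (3)·-2.0000) / (-9) = -2.0370
  δ = (-8 - (4)·0.3333 - (-1)·0.0000 - (-3)·-2.0370) / (-11) = 1.4040
Iteration 2:
  α = (2 - (-2)·0.0000 - (3)·-2.0370 - (2)·1.4040) / (9) = 0.5892
  β = (-5 - (-3)·0.5892 - (-4)·-2.0370 - (-4)·1.4040) / (14) = -0.4117
  γ = (12 - (-1)·0.5892 - (1)·-0.4117 - (3)·1.4040) / (-9) = -0.9765
  δ = (-8 - (4)·0.5892 - (-1)·-0.4117 - (-3)·-0.9765) / (-11) = 1.2453
Change: (0.2559, -0.4117, 1.0605, -0.1587) → max |·| = 1.0605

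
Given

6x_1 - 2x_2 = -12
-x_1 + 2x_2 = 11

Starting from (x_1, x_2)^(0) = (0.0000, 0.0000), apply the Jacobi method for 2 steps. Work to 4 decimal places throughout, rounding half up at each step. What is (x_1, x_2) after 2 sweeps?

Iteration 1:
  x_1 = (-12 - (-2)·0.0000) / (6) = -2.0000
  x_2 = (11 - (-1)·0.0000) / (2) = 5.5000
Iteration 2:
  x_1 = (-12 - (-2)·5.5000) / (6) = -0.1667
  x_2 = (11 - (-1)·-2.0000) / (2) = 4.5000

(-0.1667, 4.5000)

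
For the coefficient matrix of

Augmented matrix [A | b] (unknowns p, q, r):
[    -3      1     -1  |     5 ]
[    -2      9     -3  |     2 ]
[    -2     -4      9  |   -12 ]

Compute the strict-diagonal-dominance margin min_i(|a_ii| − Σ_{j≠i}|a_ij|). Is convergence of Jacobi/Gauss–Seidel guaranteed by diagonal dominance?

row 1: |-3| − (1+1) = 1
row 2: |9| − (2+3) = 4
row 3: |9| − (2+4) = 3
minimum over rows = 1 → strictly diagonally dominant (convergence guaranteed)

1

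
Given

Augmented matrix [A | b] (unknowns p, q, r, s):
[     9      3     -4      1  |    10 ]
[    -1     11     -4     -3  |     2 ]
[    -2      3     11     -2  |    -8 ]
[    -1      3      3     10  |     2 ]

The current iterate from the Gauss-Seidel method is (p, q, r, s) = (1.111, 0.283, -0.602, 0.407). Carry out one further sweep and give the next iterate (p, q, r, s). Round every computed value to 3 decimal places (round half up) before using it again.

One sweep:
  p = (10 - (3)·0.283 - (-4)·-0.602 - (1)·0.407) / (9) = 0.704
  q = (2 - (-1)·0.704 - (-4)·-0.602 - (-3)·0.407) / (11) = 0.138
  r = (-8 - (-2)·0.704 - (3)·0.138 - (-2)·0.407) / (11) = -0.563
  s = (2 - (-1)·0.704 - (3)·0.138 - (3)·-0.563) / (10) = 0.398

(0.704, 0.138, -0.563, 0.398)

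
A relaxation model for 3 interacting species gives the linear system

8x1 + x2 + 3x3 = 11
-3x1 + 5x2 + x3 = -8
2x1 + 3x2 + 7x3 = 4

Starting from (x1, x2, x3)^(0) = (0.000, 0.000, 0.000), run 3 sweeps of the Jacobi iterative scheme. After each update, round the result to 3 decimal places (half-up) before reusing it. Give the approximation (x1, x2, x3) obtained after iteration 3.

(1.162, -0.956, 0.564)

Iteration 1:
  x1 = (11 - (1)·0.000 - (3)·0.000) / (8) = 1.375
  x2 = (-8 - (-3)·0.000 - (1)·0.000) / (5) = -1.600
  x3 = (4 - (2)·0.000 - (3)·0.000) / (7) = 0.571
Iteration 2:
  x1 = (11 - (1)·-1.600 - (3)·0.571) / (8) = 1.361
  x2 = (-8 - (-3)·1.375 - (1)·0.571) / (5) = -0.889
  x3 = (4 - (2)·1.375 - (3)·-1.600) / (7) = 0.864
Iteration 3:
  x1 = (11 - (1)·-0.889 - (3)·0.864) / (8) = 1.162
  x2 = (-8 - (-3)·1.361 - (1)·0.864) / (5) = -0.956
  x3 = (4 - (2)·1.361 - (3)·-0.889) / (7) = 0.564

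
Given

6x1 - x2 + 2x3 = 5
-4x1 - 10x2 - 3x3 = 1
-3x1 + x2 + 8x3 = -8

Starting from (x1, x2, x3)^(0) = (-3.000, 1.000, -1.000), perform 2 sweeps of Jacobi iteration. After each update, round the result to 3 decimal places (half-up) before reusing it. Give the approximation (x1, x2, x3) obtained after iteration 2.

(1.817, 0.042, -0.675)

Iteration 1:
  x1 = (5 - (-1)·1.000 - (2)·-1.000) / (6) = 1.333
  x2 = (1 - (-4)·-3.000 - (-3)·-1.000) / (-10) = 1.400
  x3 = (-8 - (-3)·-3.000 - (1)·1.000) / (8) = -2.250
Iteration 2:
  x1 = (5 - (-1)·1.400 - (2)·-2.250) / (6) = 1.817
  x2 = (1 - (-4)·1.333 - (-3)·-2.250) / (-10) = 0.042
  x3 = (-8 - (-3)·1.333 - (1)·1.400) / (8) = -0.675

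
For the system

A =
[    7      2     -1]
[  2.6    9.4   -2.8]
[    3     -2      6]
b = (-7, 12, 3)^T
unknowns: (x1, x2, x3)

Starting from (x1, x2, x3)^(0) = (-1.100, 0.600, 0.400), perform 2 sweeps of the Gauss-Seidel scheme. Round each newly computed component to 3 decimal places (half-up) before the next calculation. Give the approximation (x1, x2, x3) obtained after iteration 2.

(-1.255, 2.108, 1.830)

Iteration 1:
  x1 = (-7 - (2)·0.600 - (-1)·0.400) / (7) = -1.114
  x2 = (12 - (2.6)·-1.114 - (-2.8)·0.400) / (9.4) = 1.704
  x3 = (3 - (3)·-1.114 - (-2)·1.704) / (6) = 1.625
Iteration 2:
  x1 = (-7 - (2)·1.704 - (-1)·1.625) / (7) = -1.255
  x2 = (12 - (2.6)·-1.255 - (-2.8)·1.625) / (9.4) = 2.108
  x3 = (3 - (3)·-1.255 - (-2)·2.108) / (6) = 1.830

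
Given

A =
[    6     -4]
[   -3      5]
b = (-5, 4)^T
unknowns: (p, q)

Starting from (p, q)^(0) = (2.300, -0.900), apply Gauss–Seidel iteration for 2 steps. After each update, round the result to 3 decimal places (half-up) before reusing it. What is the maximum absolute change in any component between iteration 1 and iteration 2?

Iteration 1:
  p = (-5 - (-4)·-0.900) / (6) = -1.433
  q = (4 - (-3)·-1.433) / (5) = -0.060
Iteration 2:
  p = (-5 - (-4)·-0.060) / (6) = -0.873
  q = (4 - (-3)·-0.873) / (5) = 0.276
Change: (0.560, 0.336) → max |·| = 0.560

0.560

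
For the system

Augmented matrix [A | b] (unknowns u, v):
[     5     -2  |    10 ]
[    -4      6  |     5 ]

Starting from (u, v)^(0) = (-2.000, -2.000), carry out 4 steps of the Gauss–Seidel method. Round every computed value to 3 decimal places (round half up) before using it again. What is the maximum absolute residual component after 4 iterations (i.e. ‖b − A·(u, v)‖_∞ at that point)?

Iteration 1:
  u = (10 - (-2)·-2.000) / (5) = 1.200
  v = (5 - (-4)·1.200) / (6) = 1.633
Iteration 2:
  u = (10 - (-2)·1.633) / (5) = 2.653
  v = (5 - (-4)·2.653) / (6) = 2.602
Iteration 3:
  u = (10 - (-2)·2.602) / (5) = 3.041
  v = (5 - (-4)·3.041) / (6) = 2.861
Iteration 4:
  u = (10 - (-2)·2.861) / (5) = 3.144
  v = (5 - (-4)·3.144) / (6) = 2.929
Residual b − A·x = (0.138, 0.002); ∞-norm = 0.138

0.138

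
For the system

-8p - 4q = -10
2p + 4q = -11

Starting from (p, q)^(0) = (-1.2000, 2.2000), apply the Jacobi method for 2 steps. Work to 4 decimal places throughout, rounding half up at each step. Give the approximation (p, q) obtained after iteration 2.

(2.3250, -2.8250)

Iteration 1:
  p = (-10 - (-4)·2.2000) / (-8) = 0.1500
  q = (-11 - (2)·-1.2000) / (4) = -2.1500
Iteration 2:
  p = (-10 - (-4)·-2.1500) / (-8) = 2.3250
  q = (-11 - (2)·0.1500) / (4) = -2.8250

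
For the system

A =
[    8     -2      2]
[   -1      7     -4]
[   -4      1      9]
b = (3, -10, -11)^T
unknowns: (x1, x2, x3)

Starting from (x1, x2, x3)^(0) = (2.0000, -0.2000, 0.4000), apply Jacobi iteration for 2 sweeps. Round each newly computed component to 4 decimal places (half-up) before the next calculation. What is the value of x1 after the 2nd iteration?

0.2242

Iteration 1:
  x1 = (3 - (-2)·-0.2000 - (2)·0.4000) / (8) = 0.2250
  x2 = (-10 - (-1)·2.0000 - (-4)·0.4000) / (7) = -0.9143
  x3 = (-11 - (-4)·2.0000 - (1)·-0.2000) / (9) = -0.3111
Iteration 2:
  x1 = (3 - (-2)·-0.9143 - (2)·-0.3111) / (8) = 0.2242
  x2 = (-10 - (-1)·0.2250 - (-4)·-0.3111) / (7) = -1.5742
  x3 = (-11 - (-4)·0.2250 - (1)·-0.9143) / (9) = -1.0206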